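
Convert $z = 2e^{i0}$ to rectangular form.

a = r cos θ = 2 * 1 = 2
b = r sin θ = 2 * 0 = 0
z = 2


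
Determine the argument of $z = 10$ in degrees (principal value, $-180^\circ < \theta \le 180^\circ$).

b = 0 and a > 0, so z lies on the positive real axis: θ = 0°


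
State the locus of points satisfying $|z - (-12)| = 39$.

|z - z0| = r describes a circle centered at z0 with radius r
Here z0 = -12 and r = 39
Locus: Circle centered at (-12, 0) with radius 39


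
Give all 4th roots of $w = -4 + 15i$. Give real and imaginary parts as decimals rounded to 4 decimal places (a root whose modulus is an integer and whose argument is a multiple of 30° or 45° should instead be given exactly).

|w| = sqrt(241) ≈ 15.524175, arg(w) ≈ 104.931417°
Root modulus = sqrt(241)^(1/4) ≈ 1.984962
Root arguments: θ_k = (arg(w) + 360°k)/4 for k = 0, 1, ..., 3
Compute each root as (root modulus)(cos θ_k + i sin θ_k) using full-precision intermediates, then round to 4 decimal places.
Roots: 1.7805 + 0.8774i, -0.8774 + 1.7805i, -1.7805 - 0.8774i, 0.8774 - 1.7805i


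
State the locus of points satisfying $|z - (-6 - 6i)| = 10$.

|z - z0| = r describes a circle centered at z0 with radius r
Here z0 = -6 - 6i and r = 10
Locus: Circle centered at (-6, -6) with radius 10


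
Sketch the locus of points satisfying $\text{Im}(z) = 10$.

Im(z) = y where z = x + yi; the equation y = 10 is satisfied by all points with that y-coordinate
Locus: Horizontal line y = 10


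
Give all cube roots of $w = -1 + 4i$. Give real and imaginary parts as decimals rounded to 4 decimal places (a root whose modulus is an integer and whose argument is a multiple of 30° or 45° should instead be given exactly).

|w| = sqrt(17) ≈ 4.123106, arg(w) ≈ 104.036243°
Root modulus = sqrt(17)^(1/3) ≈ 1.603522
Root arguments: θ_k = (arg(w) + 360°k)/3 for k = 0, 1, ..., 2
Compute each root as (root modulus)(cos θ_k + i sin θ_k) using full-precision intermediates, then round to 4 decimal places.
Roots: 1.3187 + 0.9124i, -1.4495 + 0.6858i, 0.1308 - 1.5982i


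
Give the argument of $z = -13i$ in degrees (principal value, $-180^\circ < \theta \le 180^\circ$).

a = 0 and b < 0, so z lies on the negative imaginary axis: θ = -90°


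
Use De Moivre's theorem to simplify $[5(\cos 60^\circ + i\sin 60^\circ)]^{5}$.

By De Moivre: z^n = r^n(cos(nθ) + i sin(nθ))
= 5^5(cos(5*60°) + i sin(5*60°))
= 3125(cos 300° + i sin 300°)
= 3125/2 - (3125*sqrt(3)/2)i


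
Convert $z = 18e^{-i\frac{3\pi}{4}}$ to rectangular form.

a = r cos θ = 18 * -sqrt(2)/2 = -9*sqrt(2)
b = r sin θ = 18 * -sqrt(2)/2 = -9*sqrt(2)
z = -9*sqrt(2) - 9*sqrt(2)i


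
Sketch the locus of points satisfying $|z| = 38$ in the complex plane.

|z| = 38 means sqrt(x^2 + y^2) = 38
This is a circle of radius 38 centered at the origin


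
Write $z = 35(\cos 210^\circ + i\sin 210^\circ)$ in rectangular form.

a = r cos θ = 35 * -sqrt(3)/2 = -35*sqrt(3)/2
b = r sin θ = 35 * -1/2 = -35/2
z = -35*sqrt(3)/2 - (35/2)i


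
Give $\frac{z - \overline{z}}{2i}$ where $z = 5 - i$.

z - conjugate(z) = 2bi
(z - conjugate(z))/(2i) = 2bi/(2i) = b = -1


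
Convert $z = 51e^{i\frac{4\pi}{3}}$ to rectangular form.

a = r cos θ = 51 * -1/2 = -51/2
b = r sin θ = 51 * -sqrt(3)/2 = -51*sqrt(3)/2
z = -51/2 - (51*sqrt(3)/2)i


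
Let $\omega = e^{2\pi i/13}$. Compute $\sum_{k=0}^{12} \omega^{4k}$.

Let ζ = ω^4 = e^(2πi·4/13). Since 13 ∤ 4, ζ ≠ 1.
Sum = Σ_{k=0}^{12} ζ^k = (ζ^13 - 1)/(ζ - 1) = (ω^{4·13} - 1)/(ζ - 1) = (1 - 1)/(ζ - 1) = 0


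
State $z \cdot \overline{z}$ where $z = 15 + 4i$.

z * conjugate(z) = |z|^2 = a^2 + b^2
= 15^2 + 4^2 = 241


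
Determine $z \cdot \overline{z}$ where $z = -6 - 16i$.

z * conjugate(z) = |z|^2 = a^2 + b^2
= (-6)^2 + (-16)^2 = 292


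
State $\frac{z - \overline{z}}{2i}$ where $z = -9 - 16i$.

z - conjugate(z) = 2bi
(z - conjugate(z))/(2i) = 2bi/(2i) = b = -16


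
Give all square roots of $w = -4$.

|w| = 4, arg(w) = 180°
Root modulus = 4^(1/2) = 2
Root arguments: θ_k = (180° + 360°k)/2 for k = 0, 1, ..., 1
Roots: 2i, -2i


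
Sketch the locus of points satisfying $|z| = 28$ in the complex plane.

|z| = 28 means sqrt(x^2 + y^2) = 28
This is a circle of radius 28 centered at the origin


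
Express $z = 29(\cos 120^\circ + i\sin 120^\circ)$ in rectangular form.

a = r cos θ = 29 * -1/2 = -29/2
b = r sin θ = 29 * sqrt(3)/2 = 29*sqrt(3)/2
z = -29/2 + (29*sqrt(3)/2)i


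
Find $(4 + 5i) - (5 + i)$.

(4 - 5) + (5 - 1)i = -1 + 4i


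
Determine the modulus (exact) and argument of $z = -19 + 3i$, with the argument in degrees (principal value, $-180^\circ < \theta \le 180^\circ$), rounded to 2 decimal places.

|z| = sqrt((-19)^2 + 3^2) = sqrt(370)
arg(z) = arctan(b/a) = arctan(3/-19) (quadrant-adjusted) = 171.03°


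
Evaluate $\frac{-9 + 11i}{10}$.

Divisor is real, so divide each part by 10:
= -9/10 + (11/10)i


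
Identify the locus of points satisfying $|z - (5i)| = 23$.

|z - z0| = r describes a circle centered at z0 with radius r
Here z0 = 5i and r = 23
Locus: Circle centered at (0, 5) with radius 23


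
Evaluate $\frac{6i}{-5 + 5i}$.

Multiply numerator and denominator by conjugate (-5 - 5i):
= (6i)(-5 - 5i) / ((-5)^2 + 5^2)
= (30 - 30i) / 50
Divide through by 10: (3 - 3i) / 5
= 3/5 - (3/5)i


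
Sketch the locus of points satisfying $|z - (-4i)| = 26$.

|z - z0| = r describes a circle centered at z0 with radius r
Here z0 = -4i and r = 26
Locus: Circle centered at (0, -4) with radius 26


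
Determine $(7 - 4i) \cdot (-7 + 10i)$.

(a1*a2 - b1*b2) + (a1*b2 + b1*a2)i
= (-49 - (-40)) + (70 + 28)i
= -9 + 98i


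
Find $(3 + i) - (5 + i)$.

(3 - 5) + (1 - 1)i = -2


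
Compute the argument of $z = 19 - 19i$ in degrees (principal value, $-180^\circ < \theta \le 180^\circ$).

θ = arctan(b/a) = arctan(-19/19) (quadrant-adjusted) = -45°


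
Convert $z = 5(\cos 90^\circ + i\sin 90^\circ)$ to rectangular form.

a = r cos θ = 5 * 0 = 0
b = r sin θ = 5 * 1 = 5
z = 5i


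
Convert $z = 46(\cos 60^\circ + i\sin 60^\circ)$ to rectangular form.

a = r cos θ = 46 * 1/2 = 23
b = r sin θ = 46 * sqrt(3)/2 = 23*sqrt(3)
z = 23 + 23*sqrt(3)i


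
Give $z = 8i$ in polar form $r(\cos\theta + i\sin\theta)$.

r = |z| = sqrt(a^2 + b^2) = sqrt((0)^2 + (8)^2) = sqrt(0 + 64) = sqrt(64) = 8
a = 0 and b > 0, so z lies on the positive imaginary axis: θ = 90°
z = 8(cos 90° + i sin 90°)


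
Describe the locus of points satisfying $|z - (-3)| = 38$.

|z - z0| = r describes a circle centered at z0 with radius r
Here z0 = -3 and r = 38
Locus: Circle centered at (-3, 0) with radius 38


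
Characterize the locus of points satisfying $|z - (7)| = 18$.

|z - z0| = r describes a circle centered at z0 with radius r
Here z0 = 7 and r = 18
Locus: Circle centered at (7, 0) with radius 18


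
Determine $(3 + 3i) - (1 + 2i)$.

(3 - 1) + (3 - 2)i = 2 + i


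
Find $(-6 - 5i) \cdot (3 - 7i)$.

(a1*a2 - b1*b2) + (a1*b2 + b1*a2)i
= (-18 - 35) + (42 + (-15))i
= -53 + 27i


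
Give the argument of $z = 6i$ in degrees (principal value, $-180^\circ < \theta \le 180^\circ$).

a = 0 and b > 0, so z lies on the positive imaginary axis: θ = 90°


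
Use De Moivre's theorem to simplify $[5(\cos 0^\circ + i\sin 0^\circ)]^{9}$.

By De Moivre: z^n = r^n(cos(nθ) + i sin(nθ))
= 5^9(cos(9*0°) + i sin(9*0°))
= 1953125(cos 0° + i sin 0°)
= 1953125


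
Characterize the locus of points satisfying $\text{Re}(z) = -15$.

Re(z) = x where z = x + yi; the equation x = -15 is satisfied by all points with that x-coordinate
Locus: Vertical line x = -15


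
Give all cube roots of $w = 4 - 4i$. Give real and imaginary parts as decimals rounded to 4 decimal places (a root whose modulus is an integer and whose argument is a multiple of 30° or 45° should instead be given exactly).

|w| = sqrt(32) ≈ 5.656854, arg(w) = 315°
Root modulus = sqrt(32)^(1/3) ≈ 1.781797
Root arguments: θ_k = (315° + 360°k)/3 for k = 0, 1, ..., 2
Compute each root as (root modulus)(cos θ_k + i sin θ_k) using full-precision intermediates, then round to 4 decimal places.
Roots: -0.4612 + 1.7211i, -1.2599 - 1.2599i, 1.7211 - 0.4612i


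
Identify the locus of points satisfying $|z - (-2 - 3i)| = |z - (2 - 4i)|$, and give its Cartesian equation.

|z - z1| = |z - z2| means z is equidistant from z1 and z2,
i.e. the perpendicular bisector of the segment from (-2, -3) to (2, -4) (midpoint (0, -7/2)).
With z = x + yi, square both sides:
(x - (-2))^2 + (y - (-3))^2 = (x - 2)^2 + (y - (-4))^2
The x^2 and y^2 terms cancel: 8x + (-2)y = 20 - 13 = 7
Simplify: 8x - 2y = 7
Locus: Perpendicular bisector of the segment from (-2, -3) to (2, -4): the line 8x - 2y = 7


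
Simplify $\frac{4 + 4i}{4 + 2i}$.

Multiply numerator and denominator by conjugate (4 - 2i):
= (4 + 4i)(4 - 2i) / (4^2 + 2^2)
= (24 + 8i) / 20
Divide through by 4: (6 + 2i) / 5
= 6/5 + (2/5)i


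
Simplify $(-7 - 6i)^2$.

(a + bi)^2 = a^2 - b^2 + 2abi
= (-7)^2 - (-6)^2 + 2*(-7)*(-6)i
= 13 + 84i


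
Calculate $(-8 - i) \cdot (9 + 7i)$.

(a1*a2 - b1*b2) + (a1*b2 + b1*a2)i
= (-72 - (-7)) + (-56 + (-9))i
= -65 - 65i


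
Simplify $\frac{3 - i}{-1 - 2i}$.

Multiply numerator and denominator by conjugate (-1 + 2i):
= (3 - i)(-1 + 2i) / ((-1)^2 + (-2)^2)
= (-1 + 7i) / 5
= -1/5 + (7/5)i


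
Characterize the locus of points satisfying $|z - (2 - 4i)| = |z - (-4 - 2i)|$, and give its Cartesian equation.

|z - z1| = |z - z2| means z is equidistant from z1 and z2,
i.e. the perpendicular bisector of the segment from (2, -4) to (-4, -2) (midpoint (-1, -3)).
With z = x + yi, square both sides:
(x - 2)^2 + (y - (-4))^2 = (x - (-4))^2 + (y - (-2))^2
The x^2 and y^2 terms cancel: -12x + 4y = 20 - 20 = 0
Simplify: 3x - y = 0
Locus: Perpendicular bisector of the segment from (2, -4) to (-4, -2): the line 3x - y = 0


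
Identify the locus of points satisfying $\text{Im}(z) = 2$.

Im(z) = y where z = x + yi; the equation y = 2 is satisfied by all points with that y-coordinate
Locus: Horizontal line y = 2


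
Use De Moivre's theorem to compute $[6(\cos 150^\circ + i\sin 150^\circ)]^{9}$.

By De Moivre: z^n = r^n(cos(nθ) + i sin(nθ))
= 6^9(cos(9*150°) + i sin(9*150°))
= 10077696(cos 270° + i sin 270°)
= -10077696i


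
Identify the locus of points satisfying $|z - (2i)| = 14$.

|z - z0| = r describes a circle centered at z0 with radius r
Here z0 = 2i and r = 14
Locus: Circle centered at (0, 2) with radius 14


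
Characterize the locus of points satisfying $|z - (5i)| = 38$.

|z - z0| = r describes a circle centered at z0 with radius r
Here z0 = 5i and r = 38
Locus: Circle centered at (0, 5) with radius 38


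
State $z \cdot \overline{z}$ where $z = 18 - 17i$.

z * conjugate(z) = |z|^2 = a^2 + b^2
= 18^2 + (-17)^2 = 613


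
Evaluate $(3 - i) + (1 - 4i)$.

(3 + 1) + (-1 + (-4))i = 4 - 5i


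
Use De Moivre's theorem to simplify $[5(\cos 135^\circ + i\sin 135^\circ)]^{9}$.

By De Moivre: z^n = r^n(cos(nθ) + i sin(nθ))
= 5^9(cos(9*135°) + i sin(9*135°))
= 1953125(cos 135° + i sin 135°)
= -1953125*sqrt(2)/2 + (1953125*sqrt(2)/2)i


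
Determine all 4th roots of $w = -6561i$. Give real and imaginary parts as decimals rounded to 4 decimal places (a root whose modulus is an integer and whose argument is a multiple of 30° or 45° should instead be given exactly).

|w| = 6561, arg(w) = 270°
Root modulus = 6561^(1/4) = 9
Root arguments: θ_k = (270° + 360°k)/4 for k = 0, 1, ..., 3
Compute each root as (root modulus)(cos θ_k + i sin θ_k) using full-precision intermediates, then round to 4 decimal places.
Roots: 3.4442 + 8.3149i, -8.3149 + 3.4442i, -3.4442 - 8.3149i, 8.3149 - 3.4442i


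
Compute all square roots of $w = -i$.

|w| = 1, arg(w) = 270°
Root modulus = 1^(1/2) = 1
Root arguments: θ_k = (270° + 360°k)/2 for k = 0, 1, ..., 1
Roots: -sqrt(2)/2 + (sqrt(2)/2)i, sqrt(2)/2 - (sqrt(2)/2)i


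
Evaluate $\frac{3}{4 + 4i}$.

Multiply numerator and denominator by conjugate (4 - 4i):
= (3)(4 - 4i) / (4^2 + 4^2)
= (12 - 12i) / 32
Divide through by 4: (3 - 3i) / 8
= 3/8 - (3/8)i


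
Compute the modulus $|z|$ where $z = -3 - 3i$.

|z| = sqrt(a^2 + b^2) = sqrt((-3)^2 + (-3)^2) = sqrt(18) = sqrt(18)


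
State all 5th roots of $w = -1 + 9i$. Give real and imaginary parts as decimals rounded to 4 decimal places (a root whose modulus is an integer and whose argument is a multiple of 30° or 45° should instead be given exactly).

|w| = sqrt(82) ≈ 9.055385, arg(w) ≈ 96.340192°
Root modulus = sqrt(82)^(1/5) ≈ 1.553751
Root arguments: θ_k = (arg(w) + 360°k)/5 for k = 0, 1, ..., 4
Compute each root as (root modulus)(cos θ_k + i sin θ_k) using full-precision intermediates, then round to 4 decimal places.
Roots: 1.4667 + 0.5127i, -0.0344 + 1.5534i, -1.4880 + 0.4473i, -0.8852 - 1.2769i, 0.9409 - 1.2365i


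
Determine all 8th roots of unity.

ω_k = e^(2πik/8) = cos(2πk/8) + i sin(2πk/8) for k = 0, 1, ..., 7
Roots: 1, sqrt(2)/2 + (sqrt(2)/2)i, i, -sqrt(2)/2 + (sqrt(2)/2)i, -1, -sqrt(2)/2 - (sqrt(2)/2)i, -i, sqrt(2)/2 - (sqrt(2)/2)i


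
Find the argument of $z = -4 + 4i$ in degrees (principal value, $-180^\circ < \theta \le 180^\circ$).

θ = arctan(b/a) = arctan(4/-4) (quadrant-adjusted) = 135°


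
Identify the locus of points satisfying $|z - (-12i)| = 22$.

|z - z0| = r describes a circle centered at z0 with radius r
Here z0 = -12i and r = 22
Locus: Circle centered at (0, -12) with radius 22


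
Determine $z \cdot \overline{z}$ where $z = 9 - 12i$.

z * conjugate(z) = |z|^2 = a^2 + b^2
= 9^2 + (-12)^2 = 225


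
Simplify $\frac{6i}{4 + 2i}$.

Multiply numerator and denominator by conjugate (4 - 2i):
= (6i)(4 - 2i) / (4^2 + 2^2)
= (12 + 24i) / 20
Divide through by 4: (3 + 6i) / 5
= 3/5 + (6/5)i


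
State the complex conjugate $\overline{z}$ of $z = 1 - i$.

If z = a + bi, then conjugate(z) = a - bi
conjugate(1 - i) = 1 + i


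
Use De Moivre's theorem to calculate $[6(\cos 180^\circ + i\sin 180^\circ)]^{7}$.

By De Moivre: z^n = r^n(cos(nθ) + i sin(nθ))
= 6^7(cos(7*180°) + i sin(7*180°))
= 279936(cos 180° + i sin 180°)
= -279936


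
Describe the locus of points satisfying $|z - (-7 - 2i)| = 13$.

|z - z0| = r describes a circle centered at z0 with radius r
Here z0 = -7 - 2i and r = 13
Locus: Circle centered at (-7, -2) with radius 13


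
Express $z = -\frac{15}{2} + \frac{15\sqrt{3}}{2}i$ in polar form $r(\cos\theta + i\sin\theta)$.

r = |z| = sqrt(a^2 + b^2) = sqrt((-15/2)^2 + (15*sqrt(3)/2)^2) = sqrt(225/4 + 675/4) = sqrt(225) = 15
θ = arctan(b/a) = arctan(12.9904/-7.5) (quadrant-adjusted) = 120°
z = 15(cos 120° + i sin 120°)


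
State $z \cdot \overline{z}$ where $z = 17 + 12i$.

z * conjugate(z) = |z|^2 = a^2 + b^2
= 17^2 + 12^2 = 433


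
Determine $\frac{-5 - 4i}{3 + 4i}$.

Multiply numerator and denominator by conjugate (3 - 4i):
= (-5 - 4i)(3 - 4i) / (3^2 + 4^2)
= (-31 + 8i) / 25
= -31/25 + (8/25)i


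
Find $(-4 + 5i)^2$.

(a + bi)^2 = a^2 - b^2 + 2abi
= (-4)^2 - 5^2 + 2*(-4)*5i
= -9 - 40i


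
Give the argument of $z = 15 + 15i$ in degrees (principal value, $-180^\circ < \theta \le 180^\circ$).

θ = arctan(b/a) = arctan(15/15) (quadrant-adjusted) = 45°


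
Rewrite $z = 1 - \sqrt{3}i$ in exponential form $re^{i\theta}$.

r = |z| = sqrt((1)^2 + (-sqrt(3))^2) = sqrt(1 + 3) = sqrt(4) = 2
θ = arctan(b/a) = arctan(-1.7321/1) (quadrant-adjusted) = -60° = -π/3
z = 2e^(-i*π/3)


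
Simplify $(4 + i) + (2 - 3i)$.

(4 + 2) + (1 + (-3))i = 6 - 2i


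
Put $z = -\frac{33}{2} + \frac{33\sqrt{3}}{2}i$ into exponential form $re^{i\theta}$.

r = |z| = sqrt((-33/2)^2 + (33*sqrt(3)/2)^2) = sqrt(1089/4 + 3267/4) = sqrt(1089) = 33
θ = arctan(b/a) = arctan(28.5788/-16.5) (quadrant-adjusted) = 120° = 2π/3
z = 33e^(i*2π/3)


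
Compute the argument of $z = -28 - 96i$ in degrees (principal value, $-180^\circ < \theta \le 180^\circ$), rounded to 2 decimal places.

θ = arctan(b/a) = arctan(-96/-28) (quadrant-adjusted) = -106.26°


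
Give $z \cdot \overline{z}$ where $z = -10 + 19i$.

z * conjugate(z) = |z|^2 = a^2 + b^2
= (-10)^2 + 19^2 = 461


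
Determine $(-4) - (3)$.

(-4 - 3) + (0 - 0)i = -7


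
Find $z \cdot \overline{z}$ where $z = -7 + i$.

z * conjugate(z) = |z|^2 = a^2 + b^2
= (-7)^2 + 1^2 = 50


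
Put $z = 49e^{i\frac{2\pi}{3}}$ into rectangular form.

a = r cos θ = 49 * -1/2 = -49/2
b = r sin θ = 49 * sqrt(3)/2 = 49*sqrt(3)/2
z = -49/2 + (49*sqrt(3)/2)i


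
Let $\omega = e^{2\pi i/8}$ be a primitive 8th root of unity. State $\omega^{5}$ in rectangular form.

ω^5 = e^(2πi·5/8) = e^(i·5π/4)
= cos(5π/4) + i sin(5π/4)
= -sqrt(2)/2 - (sqrt(2)/2)i


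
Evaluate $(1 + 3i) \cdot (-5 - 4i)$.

(a1*a2 - b1*b2) + (a1*b2 + b1*a2)i
= (-5 - (-12)) + (-4 + (-15))i
= 7 - 19i


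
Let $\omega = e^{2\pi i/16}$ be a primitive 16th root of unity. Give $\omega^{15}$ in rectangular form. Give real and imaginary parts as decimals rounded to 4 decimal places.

ω^15 = e^(2πi·15/16) = e^(i·15π/8)
= cos(15π/8) + i sin(15π/8)
= 0.9239 - 0.3827i


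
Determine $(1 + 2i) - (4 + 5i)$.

(1 - 4) + (2 - 5)i = -3 - 3i


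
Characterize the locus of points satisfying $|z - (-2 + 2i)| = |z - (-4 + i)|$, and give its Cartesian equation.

|z - z1| = |z - z2| means z is equidistant from z1 and z2,
i.e. the perpendicular bisector of the segment from (-2, 2) to (-4, 1) (midpoint (-3, 3/2)).
With z = x + yi, square both sides:
(x - (-2))^2 + (y - 2)^2 = (x - (-4))^2 + (y - 1)^2
The x^2 and y^2 terms cancel: -4x + (-2)y = 17 - 8 = 9
Simplify: 4x + 2y = -9
Locus: Perpendicular bisector of the segment from (-2, 2) to (-4, 1): the line 4x + 2y = -9


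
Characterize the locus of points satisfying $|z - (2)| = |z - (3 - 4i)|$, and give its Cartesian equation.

|z - z1| = |z - z2| means z is equidistant from z1 and z2,
i.e. the perpendicular bisector of the segment from (2, 0) to (3, -4) (midpoint (5/2, -2)).
With z = x + yi, square both sides:
(x - 2)^2 + (y - 0)^2 = (x - 3)^2 + (y - (-4))^2
The x^2 and y^2 terms cancel: 2x + (-8)y = 25 - 4 = 21
Simplify: 2x - 8y = 21
Locus: Perpendicular bisector of the segment from (2, 0) to (3, -4): the line 2x - 8y = 21


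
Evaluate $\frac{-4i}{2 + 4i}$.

Multiply numerator and denominator by conjugate (2 - 4i):
= (-4i)(2 - 4i) / (2^2 + 4^2)
= (-16 - 8i) / 20
Divide through by 4: (-4 - 2i) / 5
= -4/5 - (2/5)i


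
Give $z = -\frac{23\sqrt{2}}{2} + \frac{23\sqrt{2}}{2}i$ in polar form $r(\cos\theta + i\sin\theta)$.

r = |z| = sqrt(a^2 + b^2) = sqrt((-23*sqrt(2)/2)^2 + (23*sqrt(2)/2)^2) = sqrt(529/2 + 529/2) = sqrt(529) = 23
θ = arctan(b/a) = arctan(16.2635/-16.2635) (quadrant-adjusted) = 135°
z = 23(cos 135° + i sin 135°)


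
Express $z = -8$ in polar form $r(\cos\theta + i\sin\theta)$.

r = |z| = sqrt(a^2 + b^2) = sqrt((-8)^2 + (0)^2) = sqrt(64 + 0) = sqrt(64) = 8
b = 0 and a < 0, so z lies on the negative real axis: θ = 180°
z = 8(cos 180° + i sin 180°)


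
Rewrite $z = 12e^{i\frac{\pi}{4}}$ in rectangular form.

a = r cos θ = 12 * sqrt(2)/2 = 6*sqrt(2)
b = r sin θ = 12 * sqrt(2)/2 = 6*sqrt(2)
z = 6*sqrt(2) + 6*sqrt(2)i


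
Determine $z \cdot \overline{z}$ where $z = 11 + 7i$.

z * conjugate(z) = |z|^2 = a^2 + b^2
= 11^2 + 7^2 = 170


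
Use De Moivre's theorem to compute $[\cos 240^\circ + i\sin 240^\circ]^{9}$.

By De Moivre: z^n = r^n(cos(nθ) + i sin(nθ))
= 1^9(cos(9*240°) + i sin(9*240°))
= 1(cos 0° + i sin 0°)
= 1


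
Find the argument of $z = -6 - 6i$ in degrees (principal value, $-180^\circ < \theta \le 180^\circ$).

θ = arctan(b/a) = arctan(-6/-6) (quadrant-adjusted) = -135°


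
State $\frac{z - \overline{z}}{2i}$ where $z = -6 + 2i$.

z - conjugate(z) = 2bi
(z - conjugate(z))/(2i) = 2bi/(2i) = b = 2


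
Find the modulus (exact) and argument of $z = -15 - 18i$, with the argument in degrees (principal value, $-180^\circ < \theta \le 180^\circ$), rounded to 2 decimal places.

|z| = sqrt((-15)^2 + (-18)^2) = sqrt(549)
arg(z) = arctan(b/a) = arctan(-18/-15) (quadrant-adjusted) = -129.81°


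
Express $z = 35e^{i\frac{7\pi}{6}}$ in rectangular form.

a = r cos θ = 35 * -sqrt(3)/2 = -35*sqrt(3)/2
b = r sin θ = 35 * -1/2 = -35/2
z = -35*sqrt(3)/2 - (35/2)i


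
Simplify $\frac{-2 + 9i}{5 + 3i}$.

Multiply numerator and denominator by conjugate (5 - 3i):
= (-2 + 9i)(5 - 3i) / (5^2 + 3^2)
= (17 + 51i) / 34
Divide through by 17: (1 + 3i) / 2
= 1/2 + (3/2)i


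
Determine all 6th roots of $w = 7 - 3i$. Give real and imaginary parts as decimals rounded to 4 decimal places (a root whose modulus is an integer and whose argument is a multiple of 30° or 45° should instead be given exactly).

|w| = sqrt(58) ≈ 7.615773, arg(w) ≈ 336.801409°
Root modulus = sqrt(58)^(1/6) ≈ 1.402660
Root arguments: θ_k = (arg(w) + 360°k)/6 for k = 0, 1, ..., 5
Compute each root as (root modulus)(cos θ_k + i sin θ_k) using full-precision intermediates, then round to 4 decimal places.
Roots: 0.7816 + 1.1647i, -0.6178 + 1.2593i, -1.3995 + 0.0946i, -0.7816 - 1.1647i, 0.6178 - 1.2593i, 1.3995 - 0.0946i


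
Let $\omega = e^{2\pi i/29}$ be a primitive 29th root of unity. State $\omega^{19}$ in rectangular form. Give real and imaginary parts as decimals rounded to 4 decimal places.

ω^19 = e^(2πi·19/29) = e^(i·38π/29)
= cos(38π/29) + i sin(38π/29)
= -0.5612 - 0.8277i


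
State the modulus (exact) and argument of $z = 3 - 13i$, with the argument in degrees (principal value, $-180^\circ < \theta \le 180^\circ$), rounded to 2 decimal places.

|z| = sqrt(3^2 + (-13)^2) = sqrt(178)
arg(z) = arctan(b/a) = arctan(-13/3) (quadrant-adjusted) = -77.01°


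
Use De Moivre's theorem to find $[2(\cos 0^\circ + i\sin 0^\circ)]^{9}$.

By De Moivre: z^n = r^n(cos(nθ) + i sin(nθ))
= 2^9(cos(9*0°) + i sin(9*0°))
= 512(cos 0° + i sin 0°)
= 512


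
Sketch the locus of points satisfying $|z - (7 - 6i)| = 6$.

|z - z0| = r describes a circle centered at z0 with radius r
Here z0 = 7 - 6i and r = 6
Locus: Circle centered at (7, -6) with radius 6


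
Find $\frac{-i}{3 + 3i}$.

Multiply numerator and denominator by conjugate (3 - 3i):
= (-i)(3 - 3i) / (3^2 + 3^2)
= (-3 - 3i) / 18
Divide through by 3: (-1 - i) / 6
= -1/6 - (1/6)i


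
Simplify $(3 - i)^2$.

(a + bi)^2 = a^2 - b^2 + 2abi
= 3^2 - (-1)^2 + 2*3*(-1)i
= 8 - 6i


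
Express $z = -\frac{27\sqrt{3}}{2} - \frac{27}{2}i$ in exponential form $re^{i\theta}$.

r = |z| = sqrt((-27*sqrt(3)/2)^2 + (-27/2)^2) = sqrt(2187/4 + 729/4) = sqrt(729) = 27
θ = arctan(b/a) = arctan(-13.5/-23.3827) (quadrant-adjusted) = -150° = -5π/6
z = 27e^(-i*5π/6)


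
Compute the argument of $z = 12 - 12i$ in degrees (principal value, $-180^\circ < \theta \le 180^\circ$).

θ = arctan(b/a) = arctan(-12/12) (quadrant-adjusted) = -45°


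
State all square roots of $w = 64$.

|w| = 64, arg(w) = 0°
Root modulus = 64^(1/2) = 8
Root arguments: θ_k = (0° + 360°k)/2 for k = 0, 1, ..., 1
Roots: 8, -8


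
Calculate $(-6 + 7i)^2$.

(a + bi)^2 = a^2 - b^2 + 2abi
= (-6)^2 - 7^2 + 2*(-6)*7i
= -13 - 84i


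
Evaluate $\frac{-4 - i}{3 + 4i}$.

Multiply numerator and denominator by conjugate (3 - 4i):
= (-4 - i)(3 - 4i) / (3^2 + 4^2)
= (-16 + 13i) / 25
= -16/25 + (13/25)i


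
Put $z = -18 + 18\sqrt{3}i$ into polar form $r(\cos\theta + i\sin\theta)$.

r = |z| = sqrt(a^2 + b^2) = sqrt((-18)^2 + (18*sqrt(3))^2) = sqrt(324 + 972) = sqrt(1296) = 36
θ = arctan(b/a) = arctan(31.1769/-18) (quadrant-adjusted) = 120°
z = 36(cos 120° + i sin 120°)


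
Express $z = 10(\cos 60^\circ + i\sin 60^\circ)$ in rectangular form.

a = r cos θ = 10 * 1/2 = 5
b = r sin θ = 10 * sqrt(3)/2 = 5*sqrt(3)
z = 5 + 5*sqrt(3)i


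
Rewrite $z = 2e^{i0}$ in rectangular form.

a = r cos θ = 2 * 1 = 2
b = r sin θ = 2 * 0 = 0
z = 2


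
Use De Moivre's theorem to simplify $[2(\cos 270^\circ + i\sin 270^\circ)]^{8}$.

By De Moivre: z^n = r^n(cos(nθ) + i sin(nθ))
= 2^8(cos(8*270°) + i sin(8*270°))
= 256(cos 0° + i sin 0°)
= 256


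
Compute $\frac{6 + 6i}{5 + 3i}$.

Multiply numerator and denominator by conjugate (5 - 3i):
= (6 + 6i)(5 - 3i) / (5^2 + 3^2)
= (48 + 12i) / 34
Divide through by 2: (24 + 6i) / 17
= 24/17 + (6/17)i


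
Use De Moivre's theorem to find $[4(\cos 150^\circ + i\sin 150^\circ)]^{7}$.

By De Moivre: z^n = r^n(cos(nθ) + i sin(nθ))
= 4^7(cos(7*150°) + i sin(7*150°))
= 16384(cos 330° + i sin 330°)
= 8192*sqrt(3) - 8192i


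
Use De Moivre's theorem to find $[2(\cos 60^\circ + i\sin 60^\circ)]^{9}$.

By De Moivre: z^n = r^n(cos(nθ) + i sin(nθ))
= 2^9(cos(9*60°) + i sin(9*60°))
= 512(cos 180° + i sin 180°)
= -512


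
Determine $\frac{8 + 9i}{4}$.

Divisor is real, so divide each part by 4:
= 2 + (9/4)i


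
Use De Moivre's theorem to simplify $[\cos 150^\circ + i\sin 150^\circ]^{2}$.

By De Moivre: z^n = r^n(cos(nθ) + i sin(nθ))
= 1^2(cos(2*150°) + i sin(2*150°))
= 1(cos 300° + i sin 300°)
= 1/2 - (sqrt(3)/2)i


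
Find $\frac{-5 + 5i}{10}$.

Divisor is real, so divide each part by 10:
= -1/2 + (1/2)i


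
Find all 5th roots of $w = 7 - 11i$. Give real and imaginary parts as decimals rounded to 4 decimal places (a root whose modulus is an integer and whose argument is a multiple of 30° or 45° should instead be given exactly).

|w| = sqrt(170) ≈ 13.038405, arg(w) ≈ 302.471192°
Root modulus = sqrt(170)^(1/5) ≈ 1.671263
Root arguments: θ_k = (arg(w) + 360°k)/5 for k = 0, 1, ..., 4
Compute each root as (root modulus)(cos θ_k + i sin θ_k) using full-precision intermediates, then round to 4 decimal places.
Roots: 0.8231 + 1.4545i, -1.1290 + 1.2323i, -1.5209 - 0.6929i, 0.1890 - 1.6605i, 1.6377 - 0.3334i


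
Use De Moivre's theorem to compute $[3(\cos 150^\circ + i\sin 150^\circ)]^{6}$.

By De Moivre: z^n = r^n(cos(nθ) + i sin(nθ))
= 3^6(cos(6*150°) + i sin(6*150°))
= 729(cos 180° + i sin 180°)
= -729


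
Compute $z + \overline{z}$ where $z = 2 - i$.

z + conjugate(z) = (a + bi) + (a - bi) = 2a
= 2 * 2 = 4


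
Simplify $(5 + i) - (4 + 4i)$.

(5 - 4) + (1 - 4)i = 1 - 3i


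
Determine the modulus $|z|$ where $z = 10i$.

|z| = sqrt(a^2 + b^2) = sqrt(0^2 + 10^2) = sqrt(100) = 10


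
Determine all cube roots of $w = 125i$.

|w| = 125, arg(w) = 90°
Root modulus = 125^(1/3) = 5
Root arguments: θ_k = (90° + 360°k)/3 for k = 0, 1, ..., 2
Roots: 5*sqrt(3)/2 + (5/2)i, -5*sqrt(3)/2 + (5/2)i, -5i


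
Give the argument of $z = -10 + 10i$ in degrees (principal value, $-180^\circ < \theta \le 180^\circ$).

θ = arctan(b/a) = arctan(10/-10) (quadrant-adjusted) = 135°


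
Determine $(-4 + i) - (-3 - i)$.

(-4 - (-3)) + (1 - (-1))i = -1 + 2i


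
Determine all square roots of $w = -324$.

|w| = 324, arg(w) = 180°
Root modulus = 324^(1/2) = 18
Root arguments: θ_k = (180° + 360°k)/2 for k = 0, 1, ..., 1
Roots: 18i, -18i


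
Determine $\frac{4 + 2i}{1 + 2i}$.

Multiply numerator and denominator by conjugate (1 - 2i):
= (4 + 2i)(1 - 2i) / (1^2 + 2^2)
= (8 - 6i) / 5
= 8/5 - (6/5)i


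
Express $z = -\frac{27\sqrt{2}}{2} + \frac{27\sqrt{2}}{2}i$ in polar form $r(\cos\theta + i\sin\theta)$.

r = |z| = sqrt(a^2 + b^2) = sqrt((-27*sqrt(2)/2)^2 + (27*sqrt(2)/2)^2) = sqrt(729/2 + 729/2) = sqrt(729) = 27
θ = arctan(b/a) = arctan(19.0919/-19.0919) (quadrant-adjusted) = 135°
z = 27(cos 135° + i sin 135°)


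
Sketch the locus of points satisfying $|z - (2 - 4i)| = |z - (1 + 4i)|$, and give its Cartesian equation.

|z - z1| = |z - z2| means z is equidistant from z1 and z2,
i.e. the perpendicular bisector of the segment from (2, -4) to (1, 4) (midpoint (3/2, 0)).
With z = x + yi, square both sides:
(x - 2)^2 + (y - (-4))^2 = (x - 1)^2 + (y - 4)^2
The x^2 and y^2 terms cancel: -2x + 16y = 17 - 20 = -3
Simplify: 2x - 16y = 3
Locus: Perpendicular bisector of the segment from (2, -4) to (1, 4): the line 2x - 16y = 3


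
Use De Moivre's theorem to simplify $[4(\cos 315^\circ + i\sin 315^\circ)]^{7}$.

By De Moivre: z^n = r^n(cos(nθ) + i sin(nθ))
= 4^7(cos(7*315°) + i sin(7*315°))
= 16384(cos 45° + i sin 45°)
= 8192*sqrt(2) + 8192*sqrt(2)i


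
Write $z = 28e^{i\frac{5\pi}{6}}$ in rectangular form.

a = r cos θ = 28 * -sqrt(3)/2 = -14*sqrt(3)
b = r sin θ = 28 * 1/2 = 14
z = -14*sqrt(3) + 14i


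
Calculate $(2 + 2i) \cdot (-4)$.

(a1*a2 - b1*b2) + (a1*b2 + b1*a2)i
= (-8 - 0) + (0 + (-8))i
= -8 - 8i


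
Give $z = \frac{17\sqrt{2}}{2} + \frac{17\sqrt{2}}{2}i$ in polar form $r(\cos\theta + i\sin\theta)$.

r = |z| = sqrt(a^2 + b^2) = sqrt((17*sqrt(2)/2)^2 + (17*sqrt(2)/2)^2) = sqrt(289/2 + 289/2) = sqrt(289) = 17
θ = arctan(b/a) = arctan(12.0208/12.0208) (quadrant-adjusted) = 45°
z = 17(cos 45° + i sin 45°)


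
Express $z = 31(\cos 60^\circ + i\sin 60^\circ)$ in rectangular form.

a = r cos θ = 31 * 1/2 = 31/2
b = r sin θ = 31 * sqrt(3)/2 = 31*sqrt(3)/2
z = 31/2 + (31*sqrt(3)/2)i


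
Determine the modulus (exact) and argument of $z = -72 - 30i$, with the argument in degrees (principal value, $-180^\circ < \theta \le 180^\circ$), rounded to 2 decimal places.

|z| = sqrt((-72)^2 + (-30)^2) = 78
arg(z) = arctan(b/a) = arctan(-30/-72) (quadrant-adjusted) = -157.38°


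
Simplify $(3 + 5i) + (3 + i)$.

(3 + 3) + (5 + 1)i = 6 + 6i


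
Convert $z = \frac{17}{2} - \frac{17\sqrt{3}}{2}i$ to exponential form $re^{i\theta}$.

r = |z| = sqrt((17/2)^2 + (-17*sqrt(3)/2)^2) = sqrt(289/4 + 867/4) = sqrt(289) = 17
θ = arctan(b/a) = arctan(-14.7224/8.5) (quadrant-adjusted) = -60° = -π/3
z = 17e^(-i*π/3)


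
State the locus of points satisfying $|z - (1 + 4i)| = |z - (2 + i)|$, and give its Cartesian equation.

|z - z1| = |z - z2| means z is equidistant from z1 and z2,
i.e. the perpendicular bisector of the segment from (1, 4) to (2, 1) (midpoint (3/2, 5/2)).
With z = x + yi, square both sides:
(x - 1)^2 + (y - 4)^2 = (x - 2)^2 + (y - 1)^2
The x^2 and y^2 terms cancel: 2x + (-6)y = 5 - 17 = -12
Simplify: x - 3y = -6
Locus: Perpendicular bisector of the segment from (1, 4) to (2, 1): the line x - 3y = -6


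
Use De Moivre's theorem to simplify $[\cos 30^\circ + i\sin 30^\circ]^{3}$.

By De Moivre: z^n = r^n(cos(nθ) + i sin(nθ))
= 1^3(cos(3*30°) + i sin(3*30°))
= 1(cos 90° + i sin 90°)
= i


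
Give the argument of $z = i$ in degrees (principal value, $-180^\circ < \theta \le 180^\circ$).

a = 0 and b > 0, so z lies on the positive imaginary axis: θ = 90°


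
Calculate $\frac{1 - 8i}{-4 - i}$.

Multiply numerator and denominator by conjugate (-4 + i):
= (1 - 8i)(-4 + i) / ((-4)^2 + (-1)^2)
= (4 + 33i) / 17
= 4/17 + (33/17)i


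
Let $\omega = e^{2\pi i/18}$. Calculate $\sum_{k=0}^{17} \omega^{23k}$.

Let ζ = ω^23 = e^(2πi·23/18). Since 18 ∤ 23, ζ ≠ 1.
Sum = Σ_{k=0}^{17} ζ^k = (ζ^18 - 1)/(ζ - 1) = (ω^{23·18} - 1)/(ζ - 1) = (1 - 1)/(ζ - 1) = 0


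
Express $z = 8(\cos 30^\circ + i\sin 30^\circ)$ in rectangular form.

a = r cos θ = 8 * sqrt(3)/2 = 4*sqrt(3)
b = r sin θ = 8 * 1/2 = 4
z = 4*sqrt(3) + 4i


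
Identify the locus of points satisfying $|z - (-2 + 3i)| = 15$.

|z - z0| = r describes a circle centered at z0 with radius r
Here z0 = -2 + 3i and r = 15
Locus: Circle centered at (-2, 3) with radius 15


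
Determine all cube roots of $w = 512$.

|w| = 512, arg(w) = 0°
Root modulus = 512^(1/3) = 8
Root arguments: θ_k = (0° + 360°k)/3 for k = 0, 1, ..., 2
Roots: 8, -4 + 4*sqrt(3)i, -4 - 4*sqrt(3)i


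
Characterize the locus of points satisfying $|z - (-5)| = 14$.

|z - z0| = r describes a circle centered at z0 with radius r
Here z0 = -5 and r = 14
Locus: Circle centered at (-5, 0) with radius 14


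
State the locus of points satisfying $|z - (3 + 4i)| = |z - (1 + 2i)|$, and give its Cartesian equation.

|z - z1| = |z - z2| means z is equidistant from z1 and z2,
i.e. the perpendicular bisector of the segment from (3, 4) to (1, 2) (midpoint (2, 3)).
With z = x + yi, square both sides:
(x - 3)^2 + (y - 4)^2 = (x - 1)^2 + (y - 2)^2
The x^2 and y^2 terms cancel: -4x + (-4)y = 5 - 25 = -20
Simplify: x + y = 5
Locus: Perpendicular bisector of the segment from (3, 4) to (1, 2): the line x + y = 5


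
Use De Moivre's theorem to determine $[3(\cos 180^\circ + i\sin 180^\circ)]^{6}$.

By De Moivre: z^n = r^n(cos(nθ) + i sin(nθ))
= 3^6(cos(6*180°) + i sin(6*180°))
= 729(cos 0° + i sin 0°)
= 729


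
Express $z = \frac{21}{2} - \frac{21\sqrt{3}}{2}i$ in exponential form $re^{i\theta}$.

r = |z| = sqrt((21/2)^2 + (-21*sqrt(3)/2)^2) = sqrt(441/4 + 1323/4) = sqrt(441) = 21
θ = arctan(b/a) = arctan(-18.1865/10.5) (quadrant-adjusted) = -60° = -π/3
z = 21e^(-i*π/3)


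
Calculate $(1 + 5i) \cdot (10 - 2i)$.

(a1*a2 - b1*b2) + (a1*b2 + b1*a2)i
= (10 - (-10)) + (-2 + 50)i
= 20 + 48i


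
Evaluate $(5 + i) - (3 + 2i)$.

(5 - 3) + (1 - 2)i = 2 - i


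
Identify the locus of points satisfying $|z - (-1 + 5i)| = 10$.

|z - z0| = r describes a circle centered at z0 with radius r
Here z0 = -1 + 5i and r = 10
Locus: Circle centered at (-1, 5) with radius 10


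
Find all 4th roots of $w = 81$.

|w| = 81, arg(w) = 0°
Root modulus = 81^(1/4) = 3
Root arguments: θ_k = (0° + 360°k)/4 for k = 0, 1, ..., 3
Roots: 3, 3i, -3, -3i


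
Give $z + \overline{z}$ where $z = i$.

z + conjugate(z) = (a + bi) + (a - bi) = 2a
= 2 * 0 = 0


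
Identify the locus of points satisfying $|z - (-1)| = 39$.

|z - z0| = r describes a circle centered at z0 with radius r
Here z0 = -1 and r = 39
Locus: Circle centered at (-1, 0) with radius 39


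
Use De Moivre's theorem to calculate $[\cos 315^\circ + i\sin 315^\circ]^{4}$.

By De Moivre: z^n = r^n(cos(nθ) + i sin(nθ))
= 1^4(cos(4*315°) + i sin(4*315°))
= 1(cos 180° + i sin 180°)
= -1


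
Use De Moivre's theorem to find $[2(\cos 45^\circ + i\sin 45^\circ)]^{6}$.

By De Moivre: z^n = r^n(cos(nθ) + i sin(nθ))
= 2^6(cos(6*45°) + i sin(6*45°))
= 64(cos 270° + i sin 270°)
= -64i


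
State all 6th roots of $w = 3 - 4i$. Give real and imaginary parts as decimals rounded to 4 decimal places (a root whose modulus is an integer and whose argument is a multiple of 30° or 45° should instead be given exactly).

|w| = 5, arg(w) ≈ 306.869898°
Root modulus = 5^(1/6) ≈ 1.307660
Root arguments: θ_k = (arg(w) + 360°k)/6 for k = 0, 1, ..., 5
Compute each root as (root modulus)(cos θ_k + i sin θ_k) using full-precision intermediates, then round to 4 decimal places.
Roots: 0.8204 + 1.0183i, -0.4717 + 1.2196i, -1.2921 + 0.2013i, -0.8204 - 1.0183i, 0.4717 - 1.2196i, 1.2921 - 0.2013i


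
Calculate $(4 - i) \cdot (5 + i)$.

(a1*a2 - b1*b2) + (a1*b2 + b1*a2)i
= (20 - (-1)) + (4 + (-5))i
= 21 - i


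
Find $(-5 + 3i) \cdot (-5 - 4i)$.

(a1*a2 - b1*b2) + (a1*b2 + b1*a2)i
= (25 - (-12)) + (20 + (-15))i
= 37 + 5i


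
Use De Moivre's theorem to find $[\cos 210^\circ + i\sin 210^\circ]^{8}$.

By De Moivre: z^n = r^n(cos(nθ) + i sin(nθ))
= 1^8(cos(8*210°) + i sin(8*210°))
= 1(cos 240° + i sin 240°)
= -1/2 - (sqrt(3)/2)i


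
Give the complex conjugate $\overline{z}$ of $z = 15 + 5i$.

If z = a + bi, then conjugate(z) = a - bi
conjugate(15 + 5i) = 15 - 5i


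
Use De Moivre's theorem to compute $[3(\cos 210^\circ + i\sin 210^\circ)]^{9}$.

By De Moivre: z^n = r^n(cos(nθ) + i sin(nθ))
= 3^9(cos(9*210°) + i sin(9*210°))
= 19683(cos 90° + i sin 90°)
= 19683i


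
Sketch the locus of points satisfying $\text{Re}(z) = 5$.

Re(z) = x where z = x + yi; the equation x = 5 is satisfied by all points with that x-coordinate
Locus: Vertical line x = 5


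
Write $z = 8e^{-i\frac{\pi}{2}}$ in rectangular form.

a = r cos θ = 8 * 0 = 0
b = r sin θ = 8 * -1 = -8
z = -8i


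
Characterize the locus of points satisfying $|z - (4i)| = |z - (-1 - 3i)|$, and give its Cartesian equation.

|z - z1| = |z - z2| means z is equidistant from z1 and z2,
i.e. the perpendicular bisector of the segment from (0, 4) to (-1, -3) (midpoint (-1/2, 1/2)).
With z = x + yi, square both sides:
(x - 0)^2 + (y - 4)^2 = (x - (-1))^2 + (y - (-3))^2
The x^2 and y^2 terms cancel: -2x + (-14)y = 10 - 16 = -6
Simplify: x + 7y = 3
Locus: Perpendicular bisector of the segment from (0, 4) to (-1, -3): the line x + 7y = 3


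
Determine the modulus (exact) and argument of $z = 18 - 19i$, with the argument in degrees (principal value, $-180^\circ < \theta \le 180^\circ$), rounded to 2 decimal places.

|z| = sqrt(18^2 + (-19)^2) = sqrt(685)
arg(z) = arctan(b/a) = arctan(-19/18) (quadrant-adjusted) = -46.55°


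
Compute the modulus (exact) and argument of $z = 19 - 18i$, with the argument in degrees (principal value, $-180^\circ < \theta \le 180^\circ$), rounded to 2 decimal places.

|z| = sqrt(19^2 + (-18)^2) = sqrt(685)
arg(z) = arctan(b/a) = arctan(-18/19) (quadrant-adjusted) = -43.45°


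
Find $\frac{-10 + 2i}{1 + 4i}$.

Multiply numerator and denominator by conjugate (1 - 4i):
= (-10 + 2i)(1 - 4i) / (1^2 + 4^2)
= (-2 + 42i) / 17
= -2/17 + (42/17)i


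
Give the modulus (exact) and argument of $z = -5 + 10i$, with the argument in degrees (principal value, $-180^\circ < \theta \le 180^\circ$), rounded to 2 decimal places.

|z| = sqrt((-5)^2 + 10^2) = sqrt(125)
arg(z) = arctan(b/a) = arctan(10/-5) (quadrant-adjusted) = 116.57°


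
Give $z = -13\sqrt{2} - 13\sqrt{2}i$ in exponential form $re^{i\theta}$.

r = |z| = sqrt((-13*sqrt(2))^2 + (-13*sqrt(2))^2) = sqrt(338 + 338) = sqrt(676) = 26
θ = arctan(b/a) = arctan(-18.3848/-18.3848) (quadrant-adjusted) = -135° = -3π/4
z = 26e^(-i*3π/4)


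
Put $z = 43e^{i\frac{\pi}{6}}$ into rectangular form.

a = r cos θ = 43 * sqrt(3)/2 = 43*sqrt(3)/2
b = r sin θ = 43 * 1/2 = 43/2
z = 43*sqrt(3)/2 + (43/2)i


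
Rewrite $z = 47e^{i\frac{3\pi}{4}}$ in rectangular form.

a = r cos θ = 47 * -sqrt(2)/2 = -47*sqrt(2)/2
b = r sin θ = 47 * sqrt(2)/2 = 47*sqrt(2)/2
z = -47*sqrt(2)/2 + (47*sqrt(2)/2)i


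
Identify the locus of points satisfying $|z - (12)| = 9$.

|z - z0| = r describes a circle centered at z0 with radius r
Here z0 = 12 and r = 9
Locus: Circle centered at (12, 0) with radius 9


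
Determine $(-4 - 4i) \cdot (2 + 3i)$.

(a1*a2 - b1*b2) + (a1*b2 + b1*a2)i
= (-8 - (-12)) + (-12 + (-8))i
= 4 - 20i


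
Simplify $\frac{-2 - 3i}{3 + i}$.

Multiply numerator and denominator by conjugate (3 - i):
= (-2 - 3i)(3 - i) / (3^2 + 1^2)
= (-9 - 7i) / 10
= -9/10 - (7/10)i


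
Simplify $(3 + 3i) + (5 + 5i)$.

(3 + 5) + (3 + 5)i = 8 + 8i


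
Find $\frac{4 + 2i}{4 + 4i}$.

Multiply numerator and denominator by conjugate (4 - 4i):
= (4 + 2i)(4 - 4i) / (4^2 + 4^2)
= (24 - 8i) / 32
Divide through by 8: (3 - i) / 4
= 3/4 - (1/4)i


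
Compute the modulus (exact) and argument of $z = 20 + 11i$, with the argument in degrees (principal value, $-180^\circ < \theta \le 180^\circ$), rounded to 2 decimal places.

|z| = sqrt(20^2 + 11^2) = sqrt(521)
arg(z) = arctan(b/a) = arctan(11/20) (quadrant-adjusted) = 28.81°


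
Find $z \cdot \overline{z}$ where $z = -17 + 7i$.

z * conjugate(z) = |z|^2 = a^2 + b^2
= (-17)^2 + 7^2 = 338


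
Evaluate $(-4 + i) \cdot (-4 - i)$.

(a1*a2 - b1*b2) + (a1*b2 + b1*a2)i
= (16 - (-1)) + (4 + (-4))i
= 17


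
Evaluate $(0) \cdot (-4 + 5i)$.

(a1*a2 - b1*b2) + (a1*b2 + b1*a2)i
= (0 - 0) + (0 + 0)i
= 0
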